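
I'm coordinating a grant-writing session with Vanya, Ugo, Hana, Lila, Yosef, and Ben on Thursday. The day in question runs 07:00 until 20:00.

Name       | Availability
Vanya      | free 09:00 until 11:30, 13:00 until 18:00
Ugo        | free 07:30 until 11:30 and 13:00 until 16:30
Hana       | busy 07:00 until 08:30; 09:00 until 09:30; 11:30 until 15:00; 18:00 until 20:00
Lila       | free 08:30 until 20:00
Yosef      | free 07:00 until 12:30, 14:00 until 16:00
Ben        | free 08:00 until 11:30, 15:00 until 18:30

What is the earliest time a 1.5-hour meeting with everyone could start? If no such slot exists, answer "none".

Vanya free: 09:00-11:30, 13:00-18:00.
Ugo free: 07:30-11:30, 13:00-16:30.
Hana free: 08:30-09:00, 09:30-11:30, 15:00-18:00 (invert busy blocks within the working day).
Lila free: 08:30-20:00.
Yosef free: 07:00-12:30, 14:00-16:00.
Ben free: 08:00-11:30, 15:00-18:30.
Vanya ∩ Ugo: 09:00-11:30, 13:00-16:30.
Vanya ∩ Ugo ∩ Hana: 09:30-11:30, 15:00-16:30.
Vanya ∩ Ugo ∩ Hana ∩ Lila: 09:30-11:30, 15:00-16:30.
Vanya ∩ Ugo ∩ Hana ∩ Lila ∩ Yosef: 09:30-11:30, 15:00-16:00.
Vanya ∩ Ugo ∩ Hana ∩ Lila ∩ Yosef ∩ Ben: 09:30-11:30, 15:00-16:00.
The first common window of at least 90 minutes is 09:30-11:30, so the earliest start is 09:30.

09:30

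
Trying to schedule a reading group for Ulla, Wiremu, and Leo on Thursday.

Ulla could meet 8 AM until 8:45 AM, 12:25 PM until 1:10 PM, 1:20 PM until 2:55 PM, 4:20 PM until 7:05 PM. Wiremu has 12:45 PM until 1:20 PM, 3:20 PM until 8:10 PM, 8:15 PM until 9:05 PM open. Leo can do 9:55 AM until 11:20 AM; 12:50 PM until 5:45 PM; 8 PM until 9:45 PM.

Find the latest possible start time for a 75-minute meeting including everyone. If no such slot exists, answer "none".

16:30

Ulla ∩ Wiremu: 12:45-13:10, 16:20-19:05.
Ulla ∩ Wiremu ∩ Leo: 12:50-13:10, 16:20-17:45.
The last common window of at least 75 minutes is 16:20-17:45; a 75-minute meeting can start as late as 16:30 and still end by 17:45.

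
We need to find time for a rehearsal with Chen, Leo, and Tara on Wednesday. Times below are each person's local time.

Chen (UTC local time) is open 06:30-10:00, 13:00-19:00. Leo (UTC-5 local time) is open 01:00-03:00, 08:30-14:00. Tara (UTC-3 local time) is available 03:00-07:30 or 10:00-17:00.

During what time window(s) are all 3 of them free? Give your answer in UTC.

06:30-08:00, 13:30-19:00

Chen in UTC: 06:30-10:00, 13:00-19:00.
Leo in UTC: 06:00-08:00, 13:30-19:00 (add 5h to convert from UTC-5).
Tara in UTC: 06:00-10:30, 13:00-20:00 (add 3h to convert from UTC-3).
Chen ∩ Leo: 06:30-08:00, 13:30-19:00.
Chen ∩ Leo ∩ Tara: 06:30-08:00, 13:30-19:00.
Those are the intersection windows.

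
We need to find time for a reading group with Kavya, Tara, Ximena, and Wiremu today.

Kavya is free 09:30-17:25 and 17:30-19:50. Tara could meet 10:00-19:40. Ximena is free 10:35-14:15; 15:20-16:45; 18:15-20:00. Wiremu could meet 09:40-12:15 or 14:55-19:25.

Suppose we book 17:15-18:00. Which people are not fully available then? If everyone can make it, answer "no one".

Kavya: not fully free for 17:15-18:00. Tara: free for 17:15-18:00. Ximena: not fully free for 17:15-18:00. Wiremu: free for 17:15-18:00.

Kavya, Ximena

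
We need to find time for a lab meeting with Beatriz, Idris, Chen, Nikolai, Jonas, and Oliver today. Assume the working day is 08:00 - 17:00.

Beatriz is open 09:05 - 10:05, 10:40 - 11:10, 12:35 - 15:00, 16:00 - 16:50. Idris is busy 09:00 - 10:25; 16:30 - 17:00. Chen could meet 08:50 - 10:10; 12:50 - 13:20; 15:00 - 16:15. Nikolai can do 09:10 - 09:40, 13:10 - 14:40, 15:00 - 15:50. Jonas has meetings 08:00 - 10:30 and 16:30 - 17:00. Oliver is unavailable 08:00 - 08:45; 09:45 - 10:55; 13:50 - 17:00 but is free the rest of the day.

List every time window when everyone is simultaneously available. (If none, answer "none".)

Beatriz free: 09:05-10:05, 10:40-11:10, 12:35-15:00, 16:00-16:50.
Idris free: 08:00-09:00, 10:25-16:30 (invert busy blocks within the working day).
Chen free: 08:50-10:10, 12:50-13:20, 15:00-16:15.
Nikolai free: 09:10-09:40, 13:10-14:40, 15:00-15:50.
Jonas free: 10:30-16:30 (invert busy blocks within the working day).
Oliver free: 08:45-09:45, 10:55-13:50 (invert busy blocks within the working day).
Beatriz ∩ Idris: 10:40-11:10, 12:35-15:00, 16:00-16:30.
Beatriz ∩ Idris ∩ Chen: 12:50-13:20, 16:00-16:15.
Beatriz ∩ Idris ∩ Chen ∩ Nikolai: 13:10-13:20.
Beatriz ∩ Idris ∩ Chen ∩ Nikolai ∩ Jonas: 13:10-13:20.
Beatriz ∩ Idris ∩ Chen ∩ Nikolai ∩ Jonas ∩ Oliver: 13:10-13:20.
So the common availability across everyone is 13:10-13:20.

13:10-13:20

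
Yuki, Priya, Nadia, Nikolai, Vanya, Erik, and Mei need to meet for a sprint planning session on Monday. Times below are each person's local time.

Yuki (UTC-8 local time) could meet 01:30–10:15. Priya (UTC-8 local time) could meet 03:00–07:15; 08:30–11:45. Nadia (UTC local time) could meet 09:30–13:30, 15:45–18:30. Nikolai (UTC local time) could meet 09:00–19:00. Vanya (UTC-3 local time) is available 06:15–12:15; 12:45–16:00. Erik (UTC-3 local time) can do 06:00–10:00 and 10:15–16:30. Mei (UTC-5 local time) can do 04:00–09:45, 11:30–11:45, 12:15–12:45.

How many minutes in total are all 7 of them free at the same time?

Yuki in UTC: 09:30-18:15 (add 8h to convert from UTC-8).
Priya in UTC: 11:00-15:15, 16:30-19:45 (add 8h to convert from UTC-8).
Nadia in UTC: 09:30-13:30, 15:45-18:30.
Nikolai in UTC: 09:00-19:00.
Vanya in UTC: 09:15-15:15, 15:45-19:00 (add 3h to convert from UTC-3).
Erik in UTC: 09:00-13:00, 13:15-19:30 (add 3h to convert from UTC-3).
Mei in UTC: 09:00-14:45, 16:30-16:45, 17:15-17:45 (add 5h to convert from UTC-5).
Yuki ∩ Priya: 11:00-15:15, 16:30-18:15.
Yuki ∩ Priya ∩ Nadia: 11:00-13:30, 16:30-18:15.
Yuki ∩ Priya ∩ Nadia ∩ Nikolai: 11:00-13:30, 16:30-18:15.
Yuki ∩ Priya ∩ Nadia ∩ Nikolai ∩ Vanya: 11:00-13:30, 16:30-18:15.
Yuki ∩ Priya ∩ Nadia ∩ Nikolai ∩ Vanya ∩ Erik: 11:00-13:00, 13:15-13:30, 16:30-18:15.
Yuki ∩ Priya ∩ Nadia ∩ Nikolai ∩ Vanya ∩ Erik ∩ Mei: 11:00-13:00, 13:15-13:30, 16:30-16:45, 17:15-17:45.
Those are the intersection windows.
Summing the common windows: 120 + 15 + 15 + 30 = 180 minutes.

180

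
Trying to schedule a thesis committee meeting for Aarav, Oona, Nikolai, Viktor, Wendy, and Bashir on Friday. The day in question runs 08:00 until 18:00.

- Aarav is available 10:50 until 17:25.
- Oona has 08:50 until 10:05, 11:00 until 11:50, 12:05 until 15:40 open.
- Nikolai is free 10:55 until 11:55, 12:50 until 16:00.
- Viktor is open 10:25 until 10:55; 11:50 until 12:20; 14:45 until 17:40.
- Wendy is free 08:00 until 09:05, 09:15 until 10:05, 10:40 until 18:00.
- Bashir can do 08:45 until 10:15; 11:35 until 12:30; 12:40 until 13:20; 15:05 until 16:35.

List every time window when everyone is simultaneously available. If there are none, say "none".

Aarav ∩ Oona: 11:00-11:50, 12:05-15:40.
Aarav ∩ Oona ∩ Nikolai: 11:00-11:50, 12:50-15:40.
Aarav ∩ Oona ∩ Nikolai ∩ Viktor: 14:45-15:40.
Aarav ∩ Oona ∩ Nikolai ∩ Viktor ∩ Wendy: 14:45-15:40.
Aarav ∩ Oona ∩ Nikolai ∩ Viktor ∩ Wendy ∩ Bashir: 15:05-15:40.
Those are the intersection windows.

15:05-15:40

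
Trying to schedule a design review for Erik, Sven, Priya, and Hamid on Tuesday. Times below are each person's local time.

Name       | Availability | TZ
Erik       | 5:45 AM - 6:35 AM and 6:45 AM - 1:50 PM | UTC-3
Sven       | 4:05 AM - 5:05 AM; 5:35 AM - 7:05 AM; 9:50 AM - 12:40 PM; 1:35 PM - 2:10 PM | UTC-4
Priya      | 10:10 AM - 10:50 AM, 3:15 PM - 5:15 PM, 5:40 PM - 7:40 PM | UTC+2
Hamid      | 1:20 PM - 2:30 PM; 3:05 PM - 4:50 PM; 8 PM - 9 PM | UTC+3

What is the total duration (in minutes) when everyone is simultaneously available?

Erik in UTC: 08:45-09:35, 09:45-16:50 (add 3h to convert from UTC-3).
Sven in UTC: 08:05-09:05, 09:35-11:05, 13:50-16:40, 17:35-18:10 (add 4h to convert from UTC-4).
Priya in UTC: 08:10-08:50, 13:15-15:15, 15:40-17:40 (subtract 2h to convert from UTC+2).
Hamid in UTC: 10:20-11:30, 12:05-13:50, 17:00-18:00 (subtract 3h to convert from UTC+3).
Erik ∩ Sven: 08:45-09:05, 09:45-11:05, 13:50-16:40.
Erik ∩ Sven ∩ Priya: 08:45-08:50, 13:50-15:15, 15:40-16:40.
Erik ∩ Sven ∩ Priya ∩ Hamid: ∅.
There is no time when everyone is free.
There is no common window, so the total is 0 minutes.

0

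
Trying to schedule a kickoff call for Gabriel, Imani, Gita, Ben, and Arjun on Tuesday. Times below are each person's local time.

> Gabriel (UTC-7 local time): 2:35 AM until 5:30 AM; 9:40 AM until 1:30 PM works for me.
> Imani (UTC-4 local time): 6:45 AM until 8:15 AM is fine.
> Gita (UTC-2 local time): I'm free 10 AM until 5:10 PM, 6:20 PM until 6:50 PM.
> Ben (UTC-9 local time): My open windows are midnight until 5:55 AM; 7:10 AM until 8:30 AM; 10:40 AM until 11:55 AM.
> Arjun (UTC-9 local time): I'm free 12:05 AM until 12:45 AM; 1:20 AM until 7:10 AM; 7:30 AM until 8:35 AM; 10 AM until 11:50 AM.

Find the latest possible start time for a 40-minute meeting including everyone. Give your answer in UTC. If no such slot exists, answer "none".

Gabriel in UTC: 09:35-12:30, 16:40-20:30 (add 7h to convert from UTC-7).
Imani in UTC: 10:45-12:15 (add 4h to convert from UTC-4).
Gita in UTC: 12:00-19:10, 20:20-20:50 (add 2h to convert from UTC-2).
Ben in UTC: 09:00-14:55, 16:10-17:30, 19:40-20:55 (add 9h to convert from UTC-9).
Arjun in UTC: 09:05-09:45, 10:20-16:10, 16:30-17:35, 19:00-20:50 (add 9h to convert from UTC-9).
Gabriel ∩ Imani: 10:45-12:15.
Gabriel ∩ Imani ∩ Gita: 12:00-12:15.
Gabriel ∩ Imani ∩ Gita ∩ Ben: 12:00-12:15.
Gabriel ∩ Imani ∩ Gita ∩ Ben ∩ Arjun: 12:00-12:15.
Those are the intersection windows.
No common window is at least 40 minutes long.

none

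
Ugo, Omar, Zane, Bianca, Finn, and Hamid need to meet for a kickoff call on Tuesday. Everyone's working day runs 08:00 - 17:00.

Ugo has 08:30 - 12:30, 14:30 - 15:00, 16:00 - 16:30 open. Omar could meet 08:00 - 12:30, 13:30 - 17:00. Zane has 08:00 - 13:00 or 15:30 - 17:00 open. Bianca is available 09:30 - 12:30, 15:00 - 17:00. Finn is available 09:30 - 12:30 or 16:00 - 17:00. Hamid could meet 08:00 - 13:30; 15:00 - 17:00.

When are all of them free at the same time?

09:30-12:30, 16:00-16:30

Ugo ∩ Omar: 08:30-12:30, 14:30-15:00, 16:00-16:30.
Ugo ∩ Omar ∩ Zane: 08:30-12:30, 16:00-16:30.
Ugo ∩ Omar ∩ Zane ∩ Bianca: 09:30-12:30, 16:00-16:30.
Ugo ∩ Omar ∩ Zane ∩ Bianca ∩ Finn: 09:30-12:30, 16:00-16:30.
Ugo ∩ Omar ∩ Zane ∩ Bianca ∩ Finn ∩ Hamid: 09:30-12:30, 16:00-16:30.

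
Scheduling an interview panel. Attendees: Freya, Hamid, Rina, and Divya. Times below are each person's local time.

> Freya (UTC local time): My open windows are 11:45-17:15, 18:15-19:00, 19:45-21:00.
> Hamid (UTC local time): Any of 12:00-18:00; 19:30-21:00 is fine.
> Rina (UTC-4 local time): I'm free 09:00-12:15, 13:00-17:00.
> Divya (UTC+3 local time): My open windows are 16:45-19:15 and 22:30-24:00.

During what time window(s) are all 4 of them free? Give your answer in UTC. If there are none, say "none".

Freya in UTC: 11:45-17:15, 18:15-19:00, 19:45-21:00.
Hamid in UTC: 12:00-18:00, 19:30-21:00.
Rina in UTC: 13:00-16:15, 17:00-21:00 (add 4h to convert from UTC-4).
Divya in UTC: 13:45-16:15, 19:30-21:00 (subtract 3h to convert from UTC+3).
Freya ∩ Hamid: 12:00-17:15, 19:45-21:00.
Freya ∩ Hamid ∩ Rina: 13:00-16:15, 17:00-17:15, 19:45-21:00.
Freya ∩ Hamid ∩ Rina ∩ Divya: 13:45-16:15, 19:45-21:00.

13:45-16:15, 19:45-21:00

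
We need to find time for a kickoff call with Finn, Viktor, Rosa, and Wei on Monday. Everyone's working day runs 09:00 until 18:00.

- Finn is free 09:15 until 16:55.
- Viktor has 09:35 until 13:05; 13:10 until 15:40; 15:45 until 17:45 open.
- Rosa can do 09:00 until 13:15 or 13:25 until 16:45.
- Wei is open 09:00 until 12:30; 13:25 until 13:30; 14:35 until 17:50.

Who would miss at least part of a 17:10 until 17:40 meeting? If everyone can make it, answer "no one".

Finn, Rosa

Finn: not fully free for 17:10-17:40. Viktor: free for 17:10-17:40. Rosa: not fully free for 17:10-17:40. Wei: free for 17:10-17:40.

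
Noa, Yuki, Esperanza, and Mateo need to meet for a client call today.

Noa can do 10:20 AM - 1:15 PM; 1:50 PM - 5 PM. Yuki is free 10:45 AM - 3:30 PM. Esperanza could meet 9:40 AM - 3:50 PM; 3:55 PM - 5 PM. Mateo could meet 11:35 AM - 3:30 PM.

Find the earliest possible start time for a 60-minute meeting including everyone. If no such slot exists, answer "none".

11:35

Noa ∩ Yuki: 10:45-13:15, 13:50-15:30.
Noa ∩ Yuki ∩ Esperanza: 10:45-13:15, 13:50-15:30.
Noa ∩ Yuki ∩ Esperanza ∩ Mateo: 11:35-13:15, 13:50-15:30.
The first common window of at least 60 minutes is 11:35-13:15, so the earliest start is 11:35.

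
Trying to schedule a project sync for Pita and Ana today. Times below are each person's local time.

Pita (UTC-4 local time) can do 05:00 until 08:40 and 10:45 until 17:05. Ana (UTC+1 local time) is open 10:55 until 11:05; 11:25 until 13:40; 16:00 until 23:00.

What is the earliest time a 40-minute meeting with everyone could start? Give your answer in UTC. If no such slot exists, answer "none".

10:25

Pita in UTC: 09:00-12:40, 14:45-21:05 (add 4h to convert from UTC-4).
Ana in UTC: 09:55-10:05, 10:25-12:40, 15:00-22:00 (subtract 1h to convert from UTC+1).
Pita ∩ Ana: 09:55-10:05, 10:25-12:40, 15:00-21:05.
The first common window of at least 40 minutes is 10:25-12:40, so the earliest start is 10:25.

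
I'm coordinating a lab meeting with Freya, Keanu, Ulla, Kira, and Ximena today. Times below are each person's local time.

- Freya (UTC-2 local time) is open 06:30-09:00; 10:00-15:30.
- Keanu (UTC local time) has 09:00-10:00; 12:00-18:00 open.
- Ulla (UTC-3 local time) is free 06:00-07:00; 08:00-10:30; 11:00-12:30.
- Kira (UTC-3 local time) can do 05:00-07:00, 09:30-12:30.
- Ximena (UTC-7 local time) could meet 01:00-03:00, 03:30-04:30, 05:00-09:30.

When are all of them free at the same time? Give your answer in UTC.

09:00-10:00, 12:30-13:30, 14:00-15:30

Freya in UTC: 08:30-11:00, 12:00-17:30 (add 2h to convert from UTC-2).
Keanu in UTC: 09:00-10:00, 12:00-18:00.
Ulla in UTC: 09:00-10:00, 11:00-13:30, 14:00-15:30 (add 3h to convert from UTC-3).
Kira in UTC: 08:00-10:00, 12:30-15:30 (add 3h to convert from UTC-3).
Ximena in UTC: 08:00-10:00, 10:30-11:30, 12:00-16:30 (add 7h to convert from UTC-7).
Freya ∩ Keanu: 09:00-10:00, 12:00-17:30.
Freya ∩ Keanu ∩ Ulla: 09:00-10:00, 12:00-13:30, 14:00-15:30.
Freya ∩ Keanu ∩ Ulla ∩ Kira: 09:00-10:00, 12:30-13:30, 14:00-15:30.
Freya ∩ Keanu ∩ Ulla ∩ Kira ∩ Ximena: 09:00-10:00, 12:30-13:30, 14:00-15:30.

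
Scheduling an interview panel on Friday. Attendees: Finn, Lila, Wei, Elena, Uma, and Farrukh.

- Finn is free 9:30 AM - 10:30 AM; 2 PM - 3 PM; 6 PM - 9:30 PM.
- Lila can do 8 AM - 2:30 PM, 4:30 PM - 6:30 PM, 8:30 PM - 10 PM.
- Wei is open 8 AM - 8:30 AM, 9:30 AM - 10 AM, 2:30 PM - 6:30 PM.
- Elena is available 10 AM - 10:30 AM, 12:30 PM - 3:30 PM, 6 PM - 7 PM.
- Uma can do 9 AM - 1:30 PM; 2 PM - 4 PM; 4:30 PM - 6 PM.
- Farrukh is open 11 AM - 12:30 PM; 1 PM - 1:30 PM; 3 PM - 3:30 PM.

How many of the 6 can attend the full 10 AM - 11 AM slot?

Lila and Uma can make the full 10:00-11:00 slot — that's 2.

2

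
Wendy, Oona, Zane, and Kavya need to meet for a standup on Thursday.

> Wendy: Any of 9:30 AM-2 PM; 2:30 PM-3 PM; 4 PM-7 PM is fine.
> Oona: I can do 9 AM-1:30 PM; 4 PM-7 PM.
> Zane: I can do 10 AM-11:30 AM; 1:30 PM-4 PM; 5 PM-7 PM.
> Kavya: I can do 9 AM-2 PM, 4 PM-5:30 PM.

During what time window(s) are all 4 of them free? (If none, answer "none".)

Wendy ∩ Oona: 09:30-13:30, 16:00-19:00.
Wendy ∩ Oona ∩ Zane: 10:00-11:30, 17:00-19:00.
Wendy ∩ Oona ∩ Zane ∩ Kavya: 10:00-11:30, 17:00-17:30.

10:00-11:30, 17:00-17:30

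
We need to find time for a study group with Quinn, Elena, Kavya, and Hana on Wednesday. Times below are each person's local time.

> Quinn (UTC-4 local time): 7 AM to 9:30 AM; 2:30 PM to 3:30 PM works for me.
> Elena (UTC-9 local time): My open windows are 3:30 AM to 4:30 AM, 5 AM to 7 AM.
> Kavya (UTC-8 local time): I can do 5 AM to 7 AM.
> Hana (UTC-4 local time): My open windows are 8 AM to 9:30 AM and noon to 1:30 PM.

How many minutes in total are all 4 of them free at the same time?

30

Quinn in UTC: 11:00-13:30, 18:30-19:30 (add 4h to convert from UTC-4).
Elena in UTC: 12:30-13:30, 14:00-16:00 (add 9h to convert from UTC-9).
Kavya in UTC: 13:00-15:00 (add 8h to convert from UTC-8).
Hana in UTC: 12:00-13:30, 16:00-17:30 (add 4h to convert from UTC-4).
Quinn ∩ Elena: 12:30-13:30.
Quinn ∩ Elena ∩ Kavya: 13:00-13:30.
Quinn ∩ Elena ∩ Kavya ∩ Hana: 13:00-13:30.
That's a single block of 30 minutes.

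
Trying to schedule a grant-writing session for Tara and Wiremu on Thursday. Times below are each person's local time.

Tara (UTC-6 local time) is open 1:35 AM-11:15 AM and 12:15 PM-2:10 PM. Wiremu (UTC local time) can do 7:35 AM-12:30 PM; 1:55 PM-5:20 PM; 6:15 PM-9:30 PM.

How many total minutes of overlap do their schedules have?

Tara in UTC: 07:35-17:15, 18:15-20:10 (add 6h to convert from UTC-6).
Wiremu in UTC: 07:35-12:30, 13:55-17:20, 18:15-21:30.
Tara ∩ Wiremu: 07:35-12:30, 13:55-17:15, 18:15-20:10.
Summing the common windows: 295 + 200 + 115 = 610 minutes.

610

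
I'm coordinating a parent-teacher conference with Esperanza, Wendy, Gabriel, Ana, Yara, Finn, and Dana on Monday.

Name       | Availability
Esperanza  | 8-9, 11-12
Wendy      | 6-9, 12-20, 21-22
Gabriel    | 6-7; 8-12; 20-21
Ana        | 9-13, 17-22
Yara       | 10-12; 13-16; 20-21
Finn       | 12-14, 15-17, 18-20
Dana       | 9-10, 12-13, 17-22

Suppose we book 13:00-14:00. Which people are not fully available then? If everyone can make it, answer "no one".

Ana, Dana, Esperanza, Gabriel

Esperanza: not fully free for 13:00-14:00. Wendy: free for 13:00-14:00. Gabriel: not fully free for 13:00-14:00. Ana: not fully free for 13:00-14:00. Yara: free for 13:00-14:00. Finn: free for 13:00-14:00. Dana: not fully free for 13:00-14:00.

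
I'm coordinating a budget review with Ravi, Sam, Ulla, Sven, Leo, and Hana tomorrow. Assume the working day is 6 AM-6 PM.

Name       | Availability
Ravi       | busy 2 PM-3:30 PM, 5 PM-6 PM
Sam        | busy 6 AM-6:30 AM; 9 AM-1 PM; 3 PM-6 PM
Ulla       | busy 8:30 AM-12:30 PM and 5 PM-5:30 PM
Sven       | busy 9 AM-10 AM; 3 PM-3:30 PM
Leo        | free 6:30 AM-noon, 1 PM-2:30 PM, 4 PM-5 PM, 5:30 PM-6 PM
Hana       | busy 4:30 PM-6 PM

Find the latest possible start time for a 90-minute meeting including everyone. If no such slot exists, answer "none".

Ravi free: 06:00-14:00, 15:30-17:00 (invert busy blocks within the working day).
Sam free: 06:30-09:00, 13:00-15:00 (invert busy blocks within the working day).
Ulla free: 06:00-08:30, 12:30-17:00, 17:30-18:00 (invert busy blocks within the working day).
Sven free: 06:00-09:00, 10:00-15:00, 15:30-18:00 (invert busy blocks within the working day).
Leo free: 06:30-12:00, 13:00-14:30, 16:00-17:00, 17:30-18:00.
Hana free: 06:00-16:30 (invert busy blocks within the working day).
Ravi ∩ Sam: 06:30-09:00, 13:00-14:00.
Ravi ∩ Sam ∩ Ulla: 06:30-08:30, 13:00-14:00.
Ravi ∩ Sam ∩ Ulla ∩ Sven: 06:30-08:30, 13:00-14:00.
Ravi ∩ Sam ∩ Ulla ∩ Sven ∩ Leo: 06:30-08:30, 13:00-14:00.
Ravi ∩ Sam ∩ Ulla ∩ Sven ∩ Leo ∩ Hana: 06:30-08:30, 13:00-14:00.
The last common window of at least 90 minutes is 06:30-08:30; a 90-minute meeting can start as late as 07:00 and still end by 08:30.

07:00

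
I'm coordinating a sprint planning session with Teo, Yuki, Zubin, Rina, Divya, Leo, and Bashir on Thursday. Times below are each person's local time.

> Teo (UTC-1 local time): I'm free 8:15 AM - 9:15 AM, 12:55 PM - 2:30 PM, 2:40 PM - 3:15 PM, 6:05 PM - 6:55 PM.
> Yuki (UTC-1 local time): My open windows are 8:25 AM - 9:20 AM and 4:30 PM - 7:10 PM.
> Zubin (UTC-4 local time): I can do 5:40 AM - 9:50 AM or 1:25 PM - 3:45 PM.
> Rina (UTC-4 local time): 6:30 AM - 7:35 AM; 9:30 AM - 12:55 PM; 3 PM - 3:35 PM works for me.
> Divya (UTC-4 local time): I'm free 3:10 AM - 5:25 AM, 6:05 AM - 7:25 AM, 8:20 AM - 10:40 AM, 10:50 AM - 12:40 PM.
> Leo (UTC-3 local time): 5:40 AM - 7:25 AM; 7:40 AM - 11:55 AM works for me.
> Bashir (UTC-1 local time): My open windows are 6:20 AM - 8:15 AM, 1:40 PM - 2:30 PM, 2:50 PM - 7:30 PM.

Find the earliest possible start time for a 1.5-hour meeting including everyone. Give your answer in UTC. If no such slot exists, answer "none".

Teo in UTC: 09:15-10:15, 13:55-15:30, 15:40-16:15, 19:05-19:55 (add 1h to convert from UTC-1).
Yuki in UTC: 09:25-10:20, 17:30-20:10 (add 1h to convert from UTC-1).
Zubin in UTC: 09:40-13:50, 17:25-19:45 (add 4h to convert from UTC-4).
Rina in UTC: 10:30-11:35, 13:30-16:55, 19:00-19:35 (add 4h to convert from UTC-4).
Divya in UTC: 07:10-09:25, 10:05-11:25, 12:20-14:40, 14:50-16:40 (add 4h to convert from UTC-4).
Leo in UTC: 08:40-10:25, 10:40-14:55 (add 3h to convert from UTC-3).
Bashir in UTC: 07:20-09:15, 14:40-15:30, 15:50-20:30 (add 1h to convert from UTC-1).
Teo ∩ Yuki: 09:25-10:15, 19:05-19:55.
Teo ∩ Yuki ∩ Zubin: 09:40-10:15, 19:05-19:45.
Teo ∩ Yuki ∩ Zubin ∩ Rina: 19:05-19:35.
Teo ∩ Yuki ∩ Zubin ∩ Rina ∩ Divya: ∅.
Teo ∩ Yuki ∩ Zubin ∩ Rina ∩ Divya ∩ Leo: ∅.
Teo ∩ Yuki ∩ Zubin ∩ Rina ∩ Divya ∩ Leo ∩ Bashir: ∅.
There is no time when everyone is free.
No common window is at least 90 minutes long.

none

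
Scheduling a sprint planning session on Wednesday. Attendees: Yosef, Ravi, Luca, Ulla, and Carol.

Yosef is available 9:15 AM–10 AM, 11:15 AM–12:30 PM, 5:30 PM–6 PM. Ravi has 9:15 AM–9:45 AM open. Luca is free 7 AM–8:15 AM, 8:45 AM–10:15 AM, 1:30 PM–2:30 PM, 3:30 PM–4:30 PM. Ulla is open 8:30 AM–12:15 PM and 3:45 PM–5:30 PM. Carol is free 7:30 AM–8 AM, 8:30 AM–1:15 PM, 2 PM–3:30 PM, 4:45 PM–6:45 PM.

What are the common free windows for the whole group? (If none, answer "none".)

Yosef ∩ Ravi: 09:15-09:45.
Yosef ∩ Ravi ∩ Luca: 09:15-09:45.
Yosef ∩ Ravi ∩ Luca ∩ Ulla: 09:15-09:45.
Yosef ∩ Ravi ∩ Luca ∩ Ulla ∩ Carol: 09:15-09:45.

09:15-09:45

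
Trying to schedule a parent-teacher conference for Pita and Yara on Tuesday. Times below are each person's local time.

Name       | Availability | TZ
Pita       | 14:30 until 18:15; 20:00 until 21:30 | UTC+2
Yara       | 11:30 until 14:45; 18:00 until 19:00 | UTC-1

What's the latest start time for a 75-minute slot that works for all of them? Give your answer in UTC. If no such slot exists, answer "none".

14:30

Pita in UTC: 12:30-16:15, 18:00-19:30 (subtract 2h to convert from UTC+2).
Yara in UTC: 12:30-15:45, 19:00-20:00 (add 1h to convert from UTC-1).
Pita ∩ Yara: 12:30-15:45, 19:00-19:30.
The last common window of at least 75 minutes is 12:30-15:45; a 75-minute meeting can start as late as 14:30 and still end by 15:45.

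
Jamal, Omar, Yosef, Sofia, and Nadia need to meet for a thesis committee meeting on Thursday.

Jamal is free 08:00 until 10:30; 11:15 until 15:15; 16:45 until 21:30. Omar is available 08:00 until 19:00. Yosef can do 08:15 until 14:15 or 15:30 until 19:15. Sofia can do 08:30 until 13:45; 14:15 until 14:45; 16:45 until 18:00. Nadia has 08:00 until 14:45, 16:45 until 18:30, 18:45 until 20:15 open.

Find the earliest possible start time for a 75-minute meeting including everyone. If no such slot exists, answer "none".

08:30

Jamal ∩ Omar: 08:00-10:30, 11:15-15:15, 16:45-19:00.
Jamal ∩ Omar ∩ Yosef: 08:15-10:30, 11:15-14:15, 16:45-19:00.
Jamal ∩ Omar ∩ Yosef ∩ Sofia: 08:30-10:30, 11:15-13:45, 16:45-18:00.
Jamal ∩ Omar ∩ Yosef ∩ Sofia ∩ Nadia: 08:30-10:30, 11:15-13:45, 16:45-18:00.
The first common window of at least 75 minutes is 08:30-10:30, so the earliest start is 08:30.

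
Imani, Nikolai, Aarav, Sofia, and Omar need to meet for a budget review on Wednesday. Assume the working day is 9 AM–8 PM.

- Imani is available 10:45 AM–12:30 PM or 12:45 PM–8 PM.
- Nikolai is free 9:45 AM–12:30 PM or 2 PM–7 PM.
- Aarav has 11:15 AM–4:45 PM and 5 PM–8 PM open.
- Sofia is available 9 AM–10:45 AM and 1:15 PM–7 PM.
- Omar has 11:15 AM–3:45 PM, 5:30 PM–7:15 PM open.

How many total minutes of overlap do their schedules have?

Imani ∩ Nikolai: 10:45-12:30, 14:00-19:00.
Imani ∩ Nikolai ∩ Aarav: 11:15-12:30, 14:00-16:45, 17:00-19:00.
Imani ∩ Nikolai ∩ Aarav ∩ Sofia: 14:00-16:45, 17:00-19:00.
Imani ∩ Nikolai ∩ Aarav ∩ Sofia ∩ Omar: 14:00-15:45, 17:30-19:00.
Summing the common windows: 105 + 90 = 195 minutes.

195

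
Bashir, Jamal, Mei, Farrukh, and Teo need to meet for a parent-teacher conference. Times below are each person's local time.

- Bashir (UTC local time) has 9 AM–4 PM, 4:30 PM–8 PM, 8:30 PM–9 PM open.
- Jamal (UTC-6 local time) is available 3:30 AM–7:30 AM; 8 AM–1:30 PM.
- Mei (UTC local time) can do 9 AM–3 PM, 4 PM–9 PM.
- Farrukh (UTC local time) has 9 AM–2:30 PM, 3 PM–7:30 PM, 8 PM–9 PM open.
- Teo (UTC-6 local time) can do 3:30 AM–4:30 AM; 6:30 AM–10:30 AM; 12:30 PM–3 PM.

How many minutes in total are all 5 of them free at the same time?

210

Bashir in UTC: 09:00-16:00, 16:30-20:00, 20:30-21:00.
Jamal in UTC: 09:30-13:30, 14:00-19:30 (add 6h to convert from UTC-6).
Mei in UTC: 09:00-15:00, 16:00-21:00.
Farrukh in UTC: 09:00-14:30, 15:00-19:30, 20:00-21:00.
Teo in UTC: 09:30-10:30, 12:30-16:30, 18:30-21:00 (add 6h to convert from UTC-6).
Bashir ∩ Jamal: 09:30-13:30, 14:00-16:00, 16:30-19:30.
Bashir ∩ Jamal ∩ Mei: 09:30-13:30, 14:00-15:00, 16:30-19:30.
Bashir ∩ Jamal ∩ Mei ∩ Farrukh: 09:30-13:30, 14:00-14:30, 16:30-19:30.
Bashir ∩ Jamal ∩ Mei ∩ Farrukh ∩ Teo: 09:30-10:30, 12:30-13:30, 14:00-14:30, 18:30-19:30.
Summing the common windows: 60 + 60 + 30 + 60 = 210 minutes.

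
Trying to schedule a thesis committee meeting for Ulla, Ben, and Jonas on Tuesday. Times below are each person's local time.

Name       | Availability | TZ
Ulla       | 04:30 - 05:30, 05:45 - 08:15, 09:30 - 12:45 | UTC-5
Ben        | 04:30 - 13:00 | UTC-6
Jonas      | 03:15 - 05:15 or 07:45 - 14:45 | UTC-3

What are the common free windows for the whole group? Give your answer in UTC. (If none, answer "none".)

10:45-13:15, 14:30-17:45

Ulla in UTC: 09:30-10:30, 10:45-13:15, 14:30-17:45 (add 5h to convert from UTC-5).
Ben in UTC: 10:30-19:00 (add 6h to convert from UTC-6).
Jonas in UTC: 06:15-08:15, 10:45-17:45 (add 3h to convert from UTC-3).
Ulla ∩ Ben: 10:45-13:15, 14:30-17:45.
Ulla ∩ Ben ∩ Jonas: 10:45-13:15, 14:30-17:45.
Those are the intersection windows.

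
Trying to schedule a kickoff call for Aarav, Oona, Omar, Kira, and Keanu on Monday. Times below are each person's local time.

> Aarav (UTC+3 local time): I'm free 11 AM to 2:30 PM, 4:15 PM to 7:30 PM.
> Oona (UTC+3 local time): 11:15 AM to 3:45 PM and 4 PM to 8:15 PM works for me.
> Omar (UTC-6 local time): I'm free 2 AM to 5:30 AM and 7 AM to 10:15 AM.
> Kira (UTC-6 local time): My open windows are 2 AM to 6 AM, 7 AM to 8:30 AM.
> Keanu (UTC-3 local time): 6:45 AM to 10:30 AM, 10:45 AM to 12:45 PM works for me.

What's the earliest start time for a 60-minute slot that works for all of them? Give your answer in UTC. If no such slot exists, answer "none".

09:45

Aarav in UTC: 08:00-11:30, 13:15-16:30 (subtract 3h to convert from UTC+3).
Oona in UTC: 08:15-12:45, 13:00-17:15 (subtract 3h to convert from UTC+3).
Omar in UTC: 08:00-11:30, 13:00-16:15 (add 6h to convert from UTC-6).
Kira in UTC: 08:00-12:00, 13:00-14:30 (add 6h to convert from UTC-6).
Keanu in UTC: 09:45-13:30, 13:45-15:45 (add 3h to convert from UTC-3).
Aarav ∩ Oona: 08:15-11:30, 13:15-16:30.
Aarav ∩ Oona ∩ Omar: 08:15-11:30, 13:15-16:15.
Aarav ∩ Oona ∩ Omar ∩ Kira: 08:15-11:30, 13:15-14:30.
Aarav ∩ Oona ∩ Omar ∩ Kira ∩ Keanu: 09:45-11:30, 13:15-13:30, 13:45-14:30.
The first common window of at least 60 minutes is 09:45-11:30, so the earliest start is 09:45.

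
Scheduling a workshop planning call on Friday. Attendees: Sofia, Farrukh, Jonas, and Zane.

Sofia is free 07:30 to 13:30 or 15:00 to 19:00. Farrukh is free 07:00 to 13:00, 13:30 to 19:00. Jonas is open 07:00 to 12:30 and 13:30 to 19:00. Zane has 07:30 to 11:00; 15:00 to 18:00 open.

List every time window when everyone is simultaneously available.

Sofia ∩ Farrukh: 07:30-13:00, 15:00-19:00.
Sofia ∩ Farrukh ∩ Jonas: 07:30-12:30, 15:00-19:00.
Sofia ∩ Farrukh ∩ Jonas ∩ Zane: 07:30-11:00, 15:00-18:00.
Those are the intersection windows.

07:30-11:00, 15:00-18:00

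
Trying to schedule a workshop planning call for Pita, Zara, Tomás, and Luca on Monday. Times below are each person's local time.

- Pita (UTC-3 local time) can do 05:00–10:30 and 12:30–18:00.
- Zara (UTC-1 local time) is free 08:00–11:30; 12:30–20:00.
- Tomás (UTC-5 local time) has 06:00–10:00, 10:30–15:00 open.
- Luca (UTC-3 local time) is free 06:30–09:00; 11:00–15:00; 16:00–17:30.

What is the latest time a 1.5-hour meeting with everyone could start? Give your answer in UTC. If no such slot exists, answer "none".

16:30

Pita in UTC: 08:00-13:30, 15:30-21:00 (add 3h to convert from UTC-3).
Zara in UTC: 09:00-12:30, 13:30-21:00 (add 1h to convert from UTC-1).
Tomás in UTC: 11:00-15:00, 15:30-20:00 (add 5h to convert from UTC-5).
Luca in UTC: 09:30-12:00, 14:00-18:00, 19:00-20:30 (add 3h to convert from UTC-3).
Pita ∩ Zara: 09:00-12:30, 15:30-21:00.
Pita ∩ Zara ∩ Tomás: 11:00-12:30, 15:30-20:00.
Pita ∩ Zara ∩ Tomás ∩ Luca: 11:00-12:00, 15:30-18:00, 19:00-20:00.
The last common window of at least 90 minutes is 15:30-18:00; a 90-minute meeting can start as late as 16:30 and still end by 18:00.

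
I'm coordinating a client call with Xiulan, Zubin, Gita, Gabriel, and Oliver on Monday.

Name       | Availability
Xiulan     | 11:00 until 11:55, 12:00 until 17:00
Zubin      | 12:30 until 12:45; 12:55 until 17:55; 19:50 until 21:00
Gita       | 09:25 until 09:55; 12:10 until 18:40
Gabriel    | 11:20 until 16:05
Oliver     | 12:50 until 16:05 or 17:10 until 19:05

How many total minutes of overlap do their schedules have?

Xiulan ∩ Zubin: 12:30-12:45, 12:55-17:00.
Xiulan ∩ Zubin ∩ Gita: 12:30-12:45, 12:55-17:00.
Xiulan ∩ Zubin ∩ Gita ∩ Gabriel: 12:30-12:45, 12:55-16:05.
Xiulan ∩ Zubin ∩ Gita ∩ Gabriel ∩ Oliver: 12:55-16:05.
So the common availability across everyone is 12:55-16:05.
That's a single block of 190 minutes.

190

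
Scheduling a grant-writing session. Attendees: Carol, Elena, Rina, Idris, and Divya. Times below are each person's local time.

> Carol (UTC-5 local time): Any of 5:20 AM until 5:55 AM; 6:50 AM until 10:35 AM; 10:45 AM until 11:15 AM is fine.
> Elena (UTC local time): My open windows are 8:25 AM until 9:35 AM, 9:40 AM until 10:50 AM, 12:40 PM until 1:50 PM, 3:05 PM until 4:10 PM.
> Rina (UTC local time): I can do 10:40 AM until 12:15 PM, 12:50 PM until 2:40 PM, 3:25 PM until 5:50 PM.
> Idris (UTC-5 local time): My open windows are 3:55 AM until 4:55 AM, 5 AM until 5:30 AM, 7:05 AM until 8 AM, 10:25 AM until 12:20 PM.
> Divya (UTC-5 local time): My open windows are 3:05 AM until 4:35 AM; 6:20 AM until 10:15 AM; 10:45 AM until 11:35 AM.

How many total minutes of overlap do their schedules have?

Carol in UTC: 10:20-10:55, 11:50-15:35, 15:45-16:15 (add 5h to convert from UTC-5).
Elena in UTC: 08:25-09:35, 09:40-10:50, 12:40-13:50, 15:05-16:10.
Rina in UTC: 10:40-12:15, 12:50-14:40, 15:25-17:50.
Idris in UTC: 08:55-09:55, 10:00-10:30, 12:05-13:00, 15:25-17:20 (add 5h to convert from UTC-5).
Divya in UTC: 08:05-09:35, 11:20-15:15, 15:45-16:35 (add 5h to convert from UTC-5).
Carol ∩ Elena: 10:20-10:50, 12:40-13:50, 15:05-15:35, 15:45-16:10.
Carol ∩ Elena ∩ Rina: 10:40-10:50, 12:50-13:50, 15:25-15:35, 15:45-16:10.
Carol ∩ Elena ∩ Rina ∩ Idris: 12:50-13:00, 15:25-15:35, 15:45-16:10.
Carol ∩ Elena ∩ Rina ∩ Idris ∩ Divya: 12:50-13:00, 15:45-16:10.
Summing the common windows: 10 + 25 = 35 minutes.

35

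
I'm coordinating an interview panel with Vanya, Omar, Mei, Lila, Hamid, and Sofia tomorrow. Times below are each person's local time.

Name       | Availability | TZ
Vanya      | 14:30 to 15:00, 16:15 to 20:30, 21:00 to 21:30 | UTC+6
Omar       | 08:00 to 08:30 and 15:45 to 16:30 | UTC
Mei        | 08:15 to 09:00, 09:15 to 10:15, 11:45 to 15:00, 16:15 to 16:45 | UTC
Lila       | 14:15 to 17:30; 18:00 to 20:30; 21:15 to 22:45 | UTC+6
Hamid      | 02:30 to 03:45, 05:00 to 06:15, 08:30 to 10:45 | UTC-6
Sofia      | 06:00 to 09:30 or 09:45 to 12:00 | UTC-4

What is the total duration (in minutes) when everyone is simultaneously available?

0

Vanya in UTC: 08:30-09:00, 10:15-14:30, 15:00-15:30 (subtract 6h to convert from UTC+6).
Omar in UTC: 08:00-08:30, 15:45-16:30.
Mei in UTC: 08:15-09:00, 09:15-10:15, 11:45-15:00, 16:15-16:45.
Lila in UTC: 08:15-11:30, 12:00-14:30, 15:15-16:45 (subtract 6h to convert from UTC+6).
Hamid in UTC: 08:30-09:45, 11:00-12:15, 14:30-16:45 (add 6h to convert from UTC-6).
Sofia in UTC: 10:00-13:30, 13:45-16:00 (add 4h to convert from UTC-4).
Vanya ∩ Omar: ∅.
Vanya ∩ Omar ∩ Mei: ∅.
Vanya ∩ Omar ∩ Mei ∩ Lila: ∅.
Vanya ∩ Omar ∩ Mei ∩ Lila ∩ Hamid: ∅.
Vanya ∩ Omar ∩ Mei ∩ Lila ∩ Hamid ∩ Sofia: ∅.
There is no time when everyone is free.
There is no common window, so the total is 0 minutes.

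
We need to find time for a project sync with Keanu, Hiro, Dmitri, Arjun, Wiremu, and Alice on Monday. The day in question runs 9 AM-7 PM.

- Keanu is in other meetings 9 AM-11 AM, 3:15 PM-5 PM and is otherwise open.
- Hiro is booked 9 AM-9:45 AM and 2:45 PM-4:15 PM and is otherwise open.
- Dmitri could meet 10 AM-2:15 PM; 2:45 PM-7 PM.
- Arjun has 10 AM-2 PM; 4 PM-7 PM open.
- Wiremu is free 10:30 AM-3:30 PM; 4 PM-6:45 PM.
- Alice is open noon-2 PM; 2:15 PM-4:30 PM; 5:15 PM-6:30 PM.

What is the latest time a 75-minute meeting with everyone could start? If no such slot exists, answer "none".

17:15

Keanu free: 11:00-15:15, 17:00-19:00 (invert busy blocks within the working day).
Hiro free: 09:45-14:45, 16:15-19:00 (invert busy blocks within the working day).
Dmitri free: 10:00-14:15, 14:45-19:00.
Arjun free: 10:00-14:00, 16:00-19:00.
Wiremu free: 10:30-15:30, 16:00-18:45.
Alice free: 12:00-14:00, 14:15-16:30, 17:15-18:30.
Keanu ∩ Hiro: 11:00-14:45, 17:00-19:00.
Keanu ∩ Hiro ∩ Dmitri: 11:00-14:15, 17:00-19:00.
Keanu ∩ Hiro ∩ Dmitri ∩ Arjun: 11:00-14:00, 17:00-19:00.
Keanu ∩ Hiro ∩ Dmitri ∩ Arjun ∩ Wiremu: 11:00-14:00, 17:00-18:45.
Keanu ∩ Hiro ∩ Dmitri ∩ Arjun ∩ Wiremu ∩ Alice: 12:00-14:00, 17:15-18:30.
The last common window of at least 75 minutes is 17:15-18:30; a 75-minute meeting can start as late as 17:15 and still end by 18:30.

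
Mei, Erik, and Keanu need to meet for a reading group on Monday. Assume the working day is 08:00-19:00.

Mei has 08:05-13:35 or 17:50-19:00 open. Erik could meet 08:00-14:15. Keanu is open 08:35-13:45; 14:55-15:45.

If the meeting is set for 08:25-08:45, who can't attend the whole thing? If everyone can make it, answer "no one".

Keanu

Mei: free for 08:25-08:45. Erik: free for 08:25-08:45. Keanu: not fully free for 08:25-08:45.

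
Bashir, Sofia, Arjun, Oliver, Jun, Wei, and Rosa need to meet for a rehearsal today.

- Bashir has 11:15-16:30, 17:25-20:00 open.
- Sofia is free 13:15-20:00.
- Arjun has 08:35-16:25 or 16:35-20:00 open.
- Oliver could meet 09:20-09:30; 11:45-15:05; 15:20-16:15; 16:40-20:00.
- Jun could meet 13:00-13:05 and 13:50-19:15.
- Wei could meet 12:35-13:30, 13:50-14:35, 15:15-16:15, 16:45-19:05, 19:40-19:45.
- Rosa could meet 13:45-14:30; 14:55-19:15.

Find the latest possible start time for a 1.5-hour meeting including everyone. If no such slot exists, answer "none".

Bashir ∩ Sofia: 13:15-16:30, 17:25-20:00.
Bashir ∩ Sofia ∩ Arjun: 13:15-16:25, 17:25-20:00.
Bashir ∩ Sofia ∩ Arjun ∩ Oliver: 13:15-15:05, 15:20-16:15, 17:25-20:00.
Bashir ∩ Sofia ∩ Arjun ∩ Oliver ∩ Jun: 13:50-15:05, 15:20-16:15, 17:25-19:15.
Bashir ∩ Sofia ∩ Arjun ∩ Oliver ∩ Jun ∩ Wei: 13:50-14:35, 15:20-16:15, 17:25-19:05.
Bashir ∩ Sofia ∩ Arjun ∩ Oliver ∩ Jun ∩ Wei ∩ Rosa: 13:50-14:30, 15:20-16:15, 17:25-19:05.
Those are the intersection windows.
The last common window of at least 90 minutes is 17:25-19:05; a 90-minute meeting can start as late as 17:35 and still end by 19:05.

17:35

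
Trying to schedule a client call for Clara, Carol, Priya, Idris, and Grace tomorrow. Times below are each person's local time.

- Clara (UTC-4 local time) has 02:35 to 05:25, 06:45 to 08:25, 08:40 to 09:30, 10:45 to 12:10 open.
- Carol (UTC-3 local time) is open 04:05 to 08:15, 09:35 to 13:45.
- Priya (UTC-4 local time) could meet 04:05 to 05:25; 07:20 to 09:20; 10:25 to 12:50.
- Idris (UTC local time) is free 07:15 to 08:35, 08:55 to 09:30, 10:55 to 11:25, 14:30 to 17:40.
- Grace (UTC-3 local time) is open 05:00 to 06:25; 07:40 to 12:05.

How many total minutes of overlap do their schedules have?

80

Clara in UTC: 06:35-09:25, 10:45-12:25, 12:40-13:30, 14:45-16:10 (add 4h to convert from UTC-4).
Carol in UTC: 07:05-11:15, 12:35-16:45 (add 3h to convert from UTC-3).
Priya in UTC: 08:05-09:25, 11:20-13:20, 14:25-16:50 (add 4h to convert from UTC-4).
Idris in UTC: 07:15-08:35, 08:55-09:30, 10:55-11:25, 14:30-17:40.
Grace in UTC: 08:00-09:25, 10:40-15:05 (add 3h to convert from UTC-3).
Clara ∩ Carol: 07:05-09:25, 10:45-11:15, 12:40-13:30, 14:45-16:10.
Clara ∩ Carol ∩ Priya: 08:05-09:25, 12:40-13:20, 14:45-16:10.
Clara ∩ Carol ∩ Priya ∩ Idris: 08:05-08:35, 08:55-09:25, 14:45-16:10.
Clara ∩ Carol ∩ Priya ∩ Idris ∩ Grace: 08:05-08:35, 08:55-09:25, 14:45-15:05.
Summing the common windows: 30 + 30 + 20 = 80 minutes.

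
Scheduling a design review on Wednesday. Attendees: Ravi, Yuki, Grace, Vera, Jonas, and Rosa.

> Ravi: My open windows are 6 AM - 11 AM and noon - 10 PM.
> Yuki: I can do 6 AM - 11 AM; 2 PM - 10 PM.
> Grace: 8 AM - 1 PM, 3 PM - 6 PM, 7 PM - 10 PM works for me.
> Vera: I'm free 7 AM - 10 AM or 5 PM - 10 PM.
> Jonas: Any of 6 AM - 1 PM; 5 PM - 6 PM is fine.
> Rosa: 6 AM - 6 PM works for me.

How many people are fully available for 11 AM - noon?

Grace, Jonas, and Rosa can make the full 11:00-12:00 slot — that's 3.

3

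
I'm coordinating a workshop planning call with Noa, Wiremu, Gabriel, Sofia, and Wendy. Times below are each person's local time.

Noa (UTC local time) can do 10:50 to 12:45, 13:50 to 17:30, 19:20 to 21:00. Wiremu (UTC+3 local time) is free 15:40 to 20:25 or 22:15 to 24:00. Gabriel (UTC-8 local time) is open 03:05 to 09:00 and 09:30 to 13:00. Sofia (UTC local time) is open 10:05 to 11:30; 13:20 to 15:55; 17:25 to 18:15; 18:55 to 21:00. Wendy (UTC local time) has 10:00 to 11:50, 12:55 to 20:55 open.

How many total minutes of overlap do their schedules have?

Noa in UTC: 10:50-12:45, 13:50-17:30, 19:20-21:00.
Wiremu in UTC: 12:40-17:25, 19:15-21:00 (subtract 3h to convert from UTC+3).
Gabriel in UTC: 11:05-17:00, 17:30-21:00 (add 8h to convert from UTC-8).
Sofia in UTC: 10:05-11:30, 13:20-15:55, 17:25-18:15, 18:55-21:00.
Wendy in UTC: 10:00-11:50, 12:55-20:55.
Noa ∩ Wiremu: 12:40-12:45, 13:50-17:25, 19:20-21:00.
Noa ∩ Wiremu ∩ Gabriel: 12:40-12:45, 13:50-17:00, 19:20-21:00.
Noa ∩ Wiremu ∩ Gabriel ∩ Sofia: 13:50-15:55, 19:20-21:00.
Noa ∩ Wiremu ∩ Gabriel ∩ Sofia ∩ Wendy: 13:50-15:55, 19:20-20:55.
Summing the common windows: 125 + 95 = 220 minutes.

220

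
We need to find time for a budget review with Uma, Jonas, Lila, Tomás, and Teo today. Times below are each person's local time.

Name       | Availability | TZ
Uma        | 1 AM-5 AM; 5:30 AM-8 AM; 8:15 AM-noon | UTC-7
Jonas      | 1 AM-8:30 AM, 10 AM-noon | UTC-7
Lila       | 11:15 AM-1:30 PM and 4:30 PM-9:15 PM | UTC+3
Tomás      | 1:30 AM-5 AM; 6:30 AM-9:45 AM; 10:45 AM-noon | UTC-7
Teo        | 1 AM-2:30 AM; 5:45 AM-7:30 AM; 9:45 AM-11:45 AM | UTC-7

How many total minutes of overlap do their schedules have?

Uma in UTC: 08:00-12:00, 12:30-15:00, 15:15-19:00 (add 7h to convert from UTC-7).
Jonas in UTC: 08:00-15:30, 17:00-19:00 (add 7h to convert from UTC-7).
Lila in UTC: 08:15-10:30, 13:30-18:15 (subtract 3h to convert from UTC+3).
Tomás in UTC: 08:30-12:00, 13:30-16:45, 17:45-19:00 (add 7h to convert from UTC-7).
Teo in UTC: 08:00-09:30, 12:45-14:30, 16:45-18:45 (add 7h to convert from UTC-7).
Uma ∩ Jonas: 08:00-12:00, 12:30-15:00, 15:15-15:30, 17:00-19:00.
Uma ∩ Jonas ∩ Lila: 08:15-10:30, 13:30-15:00, 15:15-15:30, 17:00-18:15.
Uma ∩ Jonas ∩ Lila ∩ Tomás: 08:30-10:30, 13:30-15:00, 15:15-15:30, 17:45-18:15.
Uma ∩ Jonas ∩ Lila ∩ Tomás ∩ Teo: 08:30-09:30, 13:30-14:30, 17:45-18:15.
Summing the common windows: 60 + 60 + 30 = 150 minutes.

150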